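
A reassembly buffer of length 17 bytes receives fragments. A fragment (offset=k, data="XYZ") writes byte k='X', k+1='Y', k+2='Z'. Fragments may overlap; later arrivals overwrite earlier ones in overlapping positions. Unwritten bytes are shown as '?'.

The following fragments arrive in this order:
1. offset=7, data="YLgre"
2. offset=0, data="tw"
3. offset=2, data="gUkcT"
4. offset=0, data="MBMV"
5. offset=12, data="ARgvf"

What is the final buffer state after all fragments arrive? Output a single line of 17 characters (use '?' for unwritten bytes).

Fragment 1: offset=7 data="YLgre" -> buffer=???????YLgre?????
Fragment 2: offset=0 data="tw" -> buffer=tw?????YLgre?????
Fragment 3: offset=2 data="gUkcT" -> buffer=twgUkcTYLgre?????
Fragment 4: offset=0 data="MBMV" -> buffer=MBMVkcTYLgre?????
Fragment 5: offset=12 data="ARgvf" -> buffer=MBMVkcTYLgreARgvf

Answer: MBMVkcTYLgreARgvf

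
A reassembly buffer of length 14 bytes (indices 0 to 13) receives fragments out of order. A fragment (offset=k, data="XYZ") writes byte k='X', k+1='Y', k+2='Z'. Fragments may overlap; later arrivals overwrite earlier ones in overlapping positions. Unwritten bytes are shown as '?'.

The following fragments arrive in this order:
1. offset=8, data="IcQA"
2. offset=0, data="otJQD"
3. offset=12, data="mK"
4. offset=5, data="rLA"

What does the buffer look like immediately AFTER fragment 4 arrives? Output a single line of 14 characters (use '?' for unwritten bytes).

Answer: otJQDrLAIcQAmK

Derivation:
Fragment 1: offset=8 data="IcQA" -> buffer=????????IcQA??
Fragment 2: offset=0 data="otJQD" -> buffer=otJQD???IcQA??
Fragment 3: offset=12 data="mK" -> buffer=otJQD???IcQAmK
Fragment 4: offset=5 data="rLA" -> buffer=otJQDrLAIcQAmK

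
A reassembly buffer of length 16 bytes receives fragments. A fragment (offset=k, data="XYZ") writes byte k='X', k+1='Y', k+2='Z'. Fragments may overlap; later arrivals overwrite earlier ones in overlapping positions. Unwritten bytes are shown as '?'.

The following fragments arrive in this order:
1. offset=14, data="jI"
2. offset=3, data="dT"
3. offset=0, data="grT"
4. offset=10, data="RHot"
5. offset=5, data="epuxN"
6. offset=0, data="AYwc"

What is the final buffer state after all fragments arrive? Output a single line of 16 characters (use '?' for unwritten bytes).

Fragment 1: offset=14 data="jI" -> buffer=??????????????jI
Fragment 2: offset=3 data="dT" -> buffer=???dT?????????jI
Fragment 3: offset=0 data="grT" -> buffer=grTdT?????????jI
Fragment 4: offset=10 data="RHot" -> buffer=grTdT?????RHotjI
Fragment 5: offset=5 data="epuxN" -> buffer=grTdTepuxNRHotjI
Fragment 6: offset=0 data="AYwc" -> buffer=AYwcTepuxNRHotjI

Answer: AYwcTepuxNRHotjI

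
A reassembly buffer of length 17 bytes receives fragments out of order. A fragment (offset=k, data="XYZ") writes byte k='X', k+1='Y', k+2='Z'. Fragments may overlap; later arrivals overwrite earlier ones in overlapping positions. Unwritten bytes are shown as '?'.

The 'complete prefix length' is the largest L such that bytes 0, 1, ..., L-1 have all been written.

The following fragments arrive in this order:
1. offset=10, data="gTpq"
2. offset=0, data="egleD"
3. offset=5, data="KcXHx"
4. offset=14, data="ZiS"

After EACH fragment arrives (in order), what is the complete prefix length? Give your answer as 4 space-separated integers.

Fragment 1: offset=10 data="gTpq" -> buffer=??????????gTpq??? -> prefix_len=0
Fragment 2: offset=0 data="egleD" -> buffer=egleD?????gTpq??? -> prefix_len=5
Fragment 3: offset=5 data="KcXHx" -> buffer=egleDKcXHxgTpq??? -> prefix_len=14
Fragment 4: offset=14 data="ZiS" -> buffer=egleDKcXHxgTpqZiS -> prefix_len=17

Answer: 0 5 14 17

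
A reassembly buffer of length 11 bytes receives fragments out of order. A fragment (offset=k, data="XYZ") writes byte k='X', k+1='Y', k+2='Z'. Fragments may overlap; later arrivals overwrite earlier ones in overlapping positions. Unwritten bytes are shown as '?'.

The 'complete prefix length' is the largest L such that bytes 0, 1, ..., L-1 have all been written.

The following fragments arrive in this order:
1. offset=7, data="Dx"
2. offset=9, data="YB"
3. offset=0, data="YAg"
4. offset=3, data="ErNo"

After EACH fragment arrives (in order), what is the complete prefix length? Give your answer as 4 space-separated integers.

Answer: 0 0 3 11

Derivation:
Fragment 1: offset=7 data="Dx" -> buffer=???????Dx?? -> prefix_len=0
Fragment 2: offset=9 data="YB" -> buffer=???????DxYB -> prefix_len=0
Fragment 3: offset=0 data="YAg" -> buffer=YAg????DxYB -> prefix_len=3
Fragment 4: offset=3 data="ErNo" -> buffer=YAgErNoDxYB -> prefix_len=11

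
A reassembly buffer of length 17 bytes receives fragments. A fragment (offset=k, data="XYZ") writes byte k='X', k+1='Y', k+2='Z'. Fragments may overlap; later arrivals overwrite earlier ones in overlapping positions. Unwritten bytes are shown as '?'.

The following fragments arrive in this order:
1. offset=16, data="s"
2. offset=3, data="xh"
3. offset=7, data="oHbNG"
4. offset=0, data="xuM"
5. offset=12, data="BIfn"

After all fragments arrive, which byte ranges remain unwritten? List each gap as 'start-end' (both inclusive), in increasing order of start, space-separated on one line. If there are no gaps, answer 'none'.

Fragment 1: offset=16 len=1
Fragment 2: offset=3 len=2
Fragment 3: offset=7 len=5
Fragment 4: offset=0 len=3
Fragment 5: offset=12 len=4
Gaps: 5-6

Answer: 5-6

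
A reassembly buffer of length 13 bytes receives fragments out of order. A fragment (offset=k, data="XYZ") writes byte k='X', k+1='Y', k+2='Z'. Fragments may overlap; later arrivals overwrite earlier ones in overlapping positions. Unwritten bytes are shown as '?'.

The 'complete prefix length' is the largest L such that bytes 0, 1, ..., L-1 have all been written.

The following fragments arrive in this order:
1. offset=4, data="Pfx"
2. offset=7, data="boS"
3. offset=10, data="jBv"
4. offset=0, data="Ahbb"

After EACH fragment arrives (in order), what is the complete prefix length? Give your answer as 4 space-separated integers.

Fragment 1: offset=4 data="Pfx" -> buffer=????Pfx?????? -> prefix_len=0
Fragment 2: offset=7 data="boS" -> buffer=????PfxboS??? -> prefix_len=0
Fragment 3: offset=10 data="jBv" -> buffer=????PfxboSjBv -> prefix_len=0
Fragment 4: offset=0 data="Ahbb" -> buffer=AhbbPfxboSjBv -> prefix_len=13

Answer: 0 0 0 13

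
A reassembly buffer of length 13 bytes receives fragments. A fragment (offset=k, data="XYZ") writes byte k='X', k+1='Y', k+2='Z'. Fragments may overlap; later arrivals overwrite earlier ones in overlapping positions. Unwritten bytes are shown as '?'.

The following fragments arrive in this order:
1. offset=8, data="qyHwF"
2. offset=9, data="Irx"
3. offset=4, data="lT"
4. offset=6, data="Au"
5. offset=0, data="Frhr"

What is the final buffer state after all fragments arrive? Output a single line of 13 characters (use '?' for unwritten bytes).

Fragment 1: offset=8 data="qyHwF" -> buffer=????????qyHwF
Fragment 2: offset=9 data="Irx" -> buffer=????????qIrxF
Fragment 3: offset=4 data="lT" -> buffer=????lT??qIrxF
Fragment 4: offset=6 data="Au" -> buffer=????lTAuqIrxF
Fragment 5: offset=0 data="Frhr" -> buffer=FrhrlTAuqIrxF

Answer: FrhrlTAuqIrxF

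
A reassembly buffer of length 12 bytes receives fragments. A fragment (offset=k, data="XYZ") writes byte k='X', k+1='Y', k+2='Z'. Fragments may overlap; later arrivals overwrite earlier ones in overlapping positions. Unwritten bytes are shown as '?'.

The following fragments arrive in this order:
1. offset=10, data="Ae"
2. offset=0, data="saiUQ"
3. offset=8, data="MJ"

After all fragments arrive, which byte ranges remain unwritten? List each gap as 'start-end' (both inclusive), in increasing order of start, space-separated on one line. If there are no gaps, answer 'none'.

Fragment 1: offset=10 len=2
Fragment 2: offset=0 len=5
Fragment 3: offset=8 len=2
Gaps: 5-7

Answer: 5-7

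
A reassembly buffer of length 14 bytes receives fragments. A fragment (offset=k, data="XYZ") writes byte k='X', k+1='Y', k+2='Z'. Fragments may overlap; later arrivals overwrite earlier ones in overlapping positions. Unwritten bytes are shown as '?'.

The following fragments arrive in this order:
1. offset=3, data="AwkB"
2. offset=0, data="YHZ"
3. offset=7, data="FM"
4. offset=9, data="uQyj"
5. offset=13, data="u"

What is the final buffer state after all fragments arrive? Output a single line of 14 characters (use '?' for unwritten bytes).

Fragment 1: offset=3 data="AwkB" -> buffer=???AwkB???????
Fragment 2: offset=0 data="YHZ" -> buffer=YHZAwkB???????
Fragment 3: offset=7 data="FM" -> buffer=YHZAwkBFM?????
Fragment 4: offset=9 data="uQyj" -> buffer=YHZAwkBFMuQyj?
Fragment 5: offset=13 data="u" -> buffer=YHZAwkBFMuQyju

Answer: YHZAwkBFMuQyju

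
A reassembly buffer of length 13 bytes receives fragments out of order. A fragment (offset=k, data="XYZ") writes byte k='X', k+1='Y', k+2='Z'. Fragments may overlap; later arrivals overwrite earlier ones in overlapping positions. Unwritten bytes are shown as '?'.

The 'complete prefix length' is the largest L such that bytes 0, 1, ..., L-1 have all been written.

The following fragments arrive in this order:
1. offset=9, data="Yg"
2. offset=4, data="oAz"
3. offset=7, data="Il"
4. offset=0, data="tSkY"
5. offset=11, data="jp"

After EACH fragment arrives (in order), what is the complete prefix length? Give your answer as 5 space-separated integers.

Fragment 1: offset=9 data="Yg" -> buffer=?????????Yg?? -> prefix_len=0
Fragment 2: offset=4 data="oAz" -> buffer=????oAz??Yg?? -> prefix_len=0
Fragment 3: offset=7 data="Il" -> buffer=????oAzIlYg?? -> prefix_len=0
Fragment 4: offset=0 data="tSkY" -> buffer=tSkYoAzIlYg?? -> prefix_len=11
Fragment 5: offset=11 data="jp" -> buffer=tSkYoAzIlYgjp -> prefix_len=13

Answer: 0 0 0 11 13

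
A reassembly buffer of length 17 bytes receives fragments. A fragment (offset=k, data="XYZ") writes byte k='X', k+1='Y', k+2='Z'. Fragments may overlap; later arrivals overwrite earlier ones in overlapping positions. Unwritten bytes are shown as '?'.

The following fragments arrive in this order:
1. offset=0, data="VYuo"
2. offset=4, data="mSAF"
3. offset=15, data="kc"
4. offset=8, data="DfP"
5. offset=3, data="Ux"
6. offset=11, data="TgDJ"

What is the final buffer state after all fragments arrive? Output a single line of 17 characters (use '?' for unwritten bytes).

Fragment 1: offset=0 data="VYuo" -> buffer=VYuo?????????????
Fragment 2: offset=4 data="mSAF" -> buffer=VYuomSAF?????????
Fragment 3: offset=15 data="kc" -> buffer=VYuomSAF???????kc
Fragment 4: offset=8 data="DfP" -> buffer=VYuomSAFDfP????kc
Fragment 5: offset=3 data="Ux" -> buffer=VYuUxSAFDfP????kc
Fragment 6: offset=11 data="TgDJ" -> buffer=VYuUxSAFDfPTgDJkc

Answer: VYuUxSAFDfPTgDJkc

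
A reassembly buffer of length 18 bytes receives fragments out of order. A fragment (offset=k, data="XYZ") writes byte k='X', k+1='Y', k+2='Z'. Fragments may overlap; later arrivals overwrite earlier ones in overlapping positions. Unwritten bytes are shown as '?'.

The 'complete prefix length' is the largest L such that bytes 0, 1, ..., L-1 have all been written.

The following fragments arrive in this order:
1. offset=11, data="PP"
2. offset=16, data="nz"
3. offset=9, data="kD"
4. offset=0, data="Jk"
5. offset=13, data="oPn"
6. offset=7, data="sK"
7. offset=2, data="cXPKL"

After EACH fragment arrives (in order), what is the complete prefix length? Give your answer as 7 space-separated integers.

Answer: 0 0 0 2 2 2 18

Derivation:
Fragment 1: offset=11 data="PP" -> buffer=???????????PP????? -> prefix_len=0
Fragment 2: offset=16 data="nz" -> buffer=???????????PP???nz -> prefix_len=0
Fragment 3: offset=9 data="kD" -> buffer=?????????kDPP???nz -> prefix_len=0
Fragment 4: offset=0 data="Jk" -> buffer=Jk???????kDPP???nz -> prefix_len=2
Fragment 5: offset=13 data="oPn" -> buffer=Jk???????kDPPoPnnz -> prefix_len=2
Fragment 6: offset=7 data="sK" -> buffer=Jk?????sKkDPPoPnnz -> prefix_len=2
Fragment 7: offset=2 data="cXPKL" -> buffer=JkcXPKLsKkDPPoPnnz -> prefix_len=18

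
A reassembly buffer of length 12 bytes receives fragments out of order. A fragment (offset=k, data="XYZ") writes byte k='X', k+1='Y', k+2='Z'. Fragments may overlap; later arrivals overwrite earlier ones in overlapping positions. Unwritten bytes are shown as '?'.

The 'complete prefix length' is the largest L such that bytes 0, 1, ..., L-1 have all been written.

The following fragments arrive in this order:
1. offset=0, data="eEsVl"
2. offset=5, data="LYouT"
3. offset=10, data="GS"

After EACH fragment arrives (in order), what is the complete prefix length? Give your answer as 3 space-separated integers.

Fragment 1: offset=0 data="eEsVl" -> buffer=eEsVl??????? -> prefix_len=5
Fragment 2: offset=5 data="LYouT" -> buffer=eEsVlLYouT?? -> prefix_len=10
Fragment 3: offset=10 data="GS" -> buffer=eEsVlLYouTGS -> prefix_len=12

Answer: 5 10 12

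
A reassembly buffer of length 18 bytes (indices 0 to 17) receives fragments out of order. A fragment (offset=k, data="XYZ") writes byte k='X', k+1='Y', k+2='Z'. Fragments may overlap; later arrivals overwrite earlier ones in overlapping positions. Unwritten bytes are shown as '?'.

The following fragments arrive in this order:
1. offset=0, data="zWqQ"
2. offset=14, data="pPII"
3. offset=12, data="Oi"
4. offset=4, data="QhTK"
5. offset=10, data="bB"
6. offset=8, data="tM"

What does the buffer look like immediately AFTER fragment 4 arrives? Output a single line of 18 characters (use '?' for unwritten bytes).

Fragment 1: offset=0 data="zWqQ" -> buffer=zWqQ??????????????
Fragment 2: offset=14 data="pPII" -> buffer=zWqQ??????????pPII
Fragment 3: offset=12 data="Oi" -> buffer=zWqQ????????OipPII
Fragment 4: offset=4 data="QhTK" -> buffer=zWqQQhTK????OipPII

Answer: zWqQQhTK????OipPII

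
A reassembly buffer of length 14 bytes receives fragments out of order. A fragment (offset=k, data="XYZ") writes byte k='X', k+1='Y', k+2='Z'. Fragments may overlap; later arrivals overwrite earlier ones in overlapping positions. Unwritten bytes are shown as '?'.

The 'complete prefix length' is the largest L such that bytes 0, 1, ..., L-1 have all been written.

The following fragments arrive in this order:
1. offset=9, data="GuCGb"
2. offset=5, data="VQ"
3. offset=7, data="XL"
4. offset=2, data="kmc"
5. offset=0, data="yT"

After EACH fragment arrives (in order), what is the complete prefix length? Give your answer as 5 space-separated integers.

Fragment 1: offset=9 data="GuCGb" -> buffer=?????????GuCGb -> prefix_len=0
Fragment 2: offset=5 data="VQ" -> buffer=?????VQ??GuCGb -> prefix_len=0
Fragment 3: offset=7 data="XL" -> buffer=?????VQXLGuCGb -> prefix_len=0
Fragment 4: offset=2 data="kmc" -> buffer=??kmcVQXLGuCGb -> prefix_len=0
Fragment 5: offset=0 data="yT" -> buffer=yTkmcVQXLGuCGb -> prefix_len=14

Answer: 0 0 0 0 14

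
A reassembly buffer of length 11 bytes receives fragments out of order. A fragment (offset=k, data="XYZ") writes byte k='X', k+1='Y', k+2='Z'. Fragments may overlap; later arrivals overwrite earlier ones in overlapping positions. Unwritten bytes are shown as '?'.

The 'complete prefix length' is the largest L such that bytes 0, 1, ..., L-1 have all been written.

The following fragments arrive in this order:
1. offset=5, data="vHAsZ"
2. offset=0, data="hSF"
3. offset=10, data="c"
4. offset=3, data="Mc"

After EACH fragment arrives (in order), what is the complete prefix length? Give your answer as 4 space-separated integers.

Fragment 1: offset=5 data="vHAsZ" -> buffer=?????vHAsZ? -> prefix_len=0
Fragment 2: offset=0 data="hSF" -> buffer=hSF??vHAsZ? -> prefix_len=3
Fragment 3: offset=10 data="c" -> buffer=hSF??vHAsZc -> prefix_len=3
Fragment 4: offset=3 data="Mc" -> buffer=hSFMcvHAsZc -> prefix_len=11

Answer: 0 3 3 11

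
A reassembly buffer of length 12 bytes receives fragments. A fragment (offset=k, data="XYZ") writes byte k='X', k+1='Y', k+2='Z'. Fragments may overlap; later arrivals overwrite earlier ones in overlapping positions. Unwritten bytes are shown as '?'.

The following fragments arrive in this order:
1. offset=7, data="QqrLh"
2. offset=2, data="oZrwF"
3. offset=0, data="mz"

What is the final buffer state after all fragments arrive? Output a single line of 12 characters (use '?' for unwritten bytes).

Answer: mzoZrwFQqrLh

Derivation:
Fragment 1: offset=7 data="QqrLh" -> buffer=???????QqrLh
Fragment 2: offset=2 data="oZrwF" -> buffer=??oZrwFQqrLh
Fragment 3: offset=0 data="mz" -> buffer=mzoZrwFQqrLh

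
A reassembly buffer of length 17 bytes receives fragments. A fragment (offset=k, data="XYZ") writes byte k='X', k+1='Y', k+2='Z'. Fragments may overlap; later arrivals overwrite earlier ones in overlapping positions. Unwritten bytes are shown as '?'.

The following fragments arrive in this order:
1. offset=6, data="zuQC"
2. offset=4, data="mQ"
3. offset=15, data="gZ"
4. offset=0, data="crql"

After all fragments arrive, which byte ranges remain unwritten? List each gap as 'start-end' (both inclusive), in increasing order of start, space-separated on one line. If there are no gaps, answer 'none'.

Answer: 10-14

Derivation:
Fragment 1: offset=6 len=4
Fragment 2: offset=4 len=2
Fragment 3: offset=15 len=2
Fragment 4: offset=0 len=4
Gaps: 10-14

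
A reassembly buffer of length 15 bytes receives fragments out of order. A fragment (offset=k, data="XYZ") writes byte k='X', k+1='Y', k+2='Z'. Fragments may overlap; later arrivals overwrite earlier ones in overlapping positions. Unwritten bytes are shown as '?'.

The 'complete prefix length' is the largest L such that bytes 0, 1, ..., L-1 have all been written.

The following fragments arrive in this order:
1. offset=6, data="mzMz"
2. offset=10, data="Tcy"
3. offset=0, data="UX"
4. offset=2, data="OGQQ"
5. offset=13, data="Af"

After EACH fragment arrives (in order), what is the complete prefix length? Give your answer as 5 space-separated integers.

Fragment 1: offset=6 data="mzMz" -> buffer=??????mzMz????? -> prefix_len=0
Fragment 2: offset=10 data="Tcy" -> buffer=??????mzMzTcy?? -> prefix_len=0
Fragment 3: offset=0 data="UX" -> buffer=UX????mzMzTcy?? -> prefix_len=2
Fragment 4: offset=2 data="OGQQ" -> buffer=UXOGQQmzMzTcy?? -> prefix_len=13
Fragment 5: offset=13 data="Af" -> buffer=UXOGQQmzMzTcyAf -> prefix_len=15

Answer: 0 0 2 13 15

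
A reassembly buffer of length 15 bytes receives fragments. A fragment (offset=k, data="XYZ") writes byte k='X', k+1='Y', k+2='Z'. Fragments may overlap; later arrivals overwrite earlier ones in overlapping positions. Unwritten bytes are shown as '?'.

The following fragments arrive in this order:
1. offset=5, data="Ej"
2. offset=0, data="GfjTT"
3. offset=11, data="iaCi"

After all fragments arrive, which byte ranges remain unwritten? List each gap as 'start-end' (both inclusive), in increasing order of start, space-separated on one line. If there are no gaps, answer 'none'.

Answer: 7-10

Derivation:
Fragment 1: offset=5 len=2
Fragment 2: offset=0 len=5
Fragment 3: offset=11 len=4
Gaps: 7-10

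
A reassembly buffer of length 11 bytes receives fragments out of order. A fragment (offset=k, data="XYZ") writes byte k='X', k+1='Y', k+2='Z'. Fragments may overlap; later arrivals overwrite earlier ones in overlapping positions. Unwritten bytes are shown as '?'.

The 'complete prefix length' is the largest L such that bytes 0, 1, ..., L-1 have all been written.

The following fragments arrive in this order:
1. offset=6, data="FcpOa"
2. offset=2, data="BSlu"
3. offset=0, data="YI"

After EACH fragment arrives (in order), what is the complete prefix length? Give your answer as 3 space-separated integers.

Answer: 0 0 11

Derivation:
Fragment 1: offset=6 data="FcpOa" -> buffer=??????FcpOa -> prefix_len=0
Fragment 2: offset=2 data="BSlu" -> buffer=??BSluFcpOa -> prefix_len=0
Fragment 3: offset=0 data="YI" -> buffer=YIBSluFcpOa -> prefix_len=11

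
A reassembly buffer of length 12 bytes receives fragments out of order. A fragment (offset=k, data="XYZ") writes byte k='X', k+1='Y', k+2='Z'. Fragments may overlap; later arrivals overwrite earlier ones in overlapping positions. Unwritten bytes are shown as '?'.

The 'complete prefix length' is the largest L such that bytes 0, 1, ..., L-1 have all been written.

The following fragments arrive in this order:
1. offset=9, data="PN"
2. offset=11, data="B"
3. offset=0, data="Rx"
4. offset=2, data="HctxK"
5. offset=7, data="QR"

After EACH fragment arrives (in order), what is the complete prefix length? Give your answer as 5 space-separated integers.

Answer: 0 0 2 7 12

Derivation:
Fragment 1: offset=9 data="PN" -> buffer=?????????PN? -> prefix_len=0
Fragment 2: offset=11 data="B" -> buffer=?????????PNB -> prefix_len=0
Fragment 3: offset=0 data="Rx" -> buffer=Rx???????PNB -> prefix_len=2
Fragment 4: offset=2 data="HctxK" -> buffer=RxHctxK??PNB -> prefix_len=7
Fragment 5: offset=7 data="QR" -> buffer=RxHctxKQRPNB -> prefix_len=12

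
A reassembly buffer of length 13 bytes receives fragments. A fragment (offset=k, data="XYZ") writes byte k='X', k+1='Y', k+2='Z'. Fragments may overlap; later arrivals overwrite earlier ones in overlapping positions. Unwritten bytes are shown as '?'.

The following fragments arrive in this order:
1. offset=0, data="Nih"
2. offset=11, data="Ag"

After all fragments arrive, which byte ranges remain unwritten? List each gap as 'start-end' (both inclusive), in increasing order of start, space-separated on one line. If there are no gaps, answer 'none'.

Answer: 3-10

Derivation:
Fragment 1: offset=0 len=3
Fragment 2: offset=11 len=2
Gaps: 3-10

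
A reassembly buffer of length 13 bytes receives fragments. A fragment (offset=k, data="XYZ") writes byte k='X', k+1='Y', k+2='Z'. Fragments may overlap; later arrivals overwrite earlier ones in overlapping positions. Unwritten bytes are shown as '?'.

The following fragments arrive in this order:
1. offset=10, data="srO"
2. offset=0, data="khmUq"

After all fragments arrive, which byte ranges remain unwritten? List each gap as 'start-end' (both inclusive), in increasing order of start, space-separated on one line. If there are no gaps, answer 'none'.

Answer: 5-9

Derivation:
Fragment 1: offset=10 len=3
Fragment 2: offset=0 len=5
Gaps: 5-9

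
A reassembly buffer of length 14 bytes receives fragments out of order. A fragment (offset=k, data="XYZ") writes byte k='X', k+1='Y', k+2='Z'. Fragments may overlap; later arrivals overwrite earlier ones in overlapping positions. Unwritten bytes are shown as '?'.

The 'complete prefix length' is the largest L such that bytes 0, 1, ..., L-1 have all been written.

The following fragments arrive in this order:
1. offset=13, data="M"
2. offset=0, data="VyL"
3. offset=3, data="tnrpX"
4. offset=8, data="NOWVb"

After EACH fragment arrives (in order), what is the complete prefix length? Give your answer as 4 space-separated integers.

Fragment 1: offset=13 data="M" -> buffer=?????????????M -> prefix_len=0
Fragment 2: offset=0 data="VyL" -> buffer=VyL??????????M -> prefix_len=3
Fragment 3: offset=3 data="tnrpX" -> buffer=VyLtnrpX?????M -> prefix_len=8
Fragment 4: offset=8 data="NOWVb" -> buffer=VyLtnrpXNOWVbM -> prefix_len=14

Answer: 0 3 8 14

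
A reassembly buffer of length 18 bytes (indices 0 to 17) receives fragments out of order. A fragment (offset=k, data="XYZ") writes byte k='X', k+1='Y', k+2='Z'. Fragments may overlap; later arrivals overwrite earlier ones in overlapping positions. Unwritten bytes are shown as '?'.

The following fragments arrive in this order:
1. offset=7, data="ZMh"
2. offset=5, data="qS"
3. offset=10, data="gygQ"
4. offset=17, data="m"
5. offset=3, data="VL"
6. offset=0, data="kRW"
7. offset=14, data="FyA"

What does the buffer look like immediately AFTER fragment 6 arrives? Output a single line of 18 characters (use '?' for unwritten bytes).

Fragment 1: offset=7 data="ZMh" -> buffer=???????ZMh????????
Fragment 2: offset=5 data="qS" -> buffer=?????qSZMh????????
Fragment 3: offset=10 data="gygQ" -> buffer=?????qSZMhgygQ????
Fragment 4: offset=17 data="m" -> buffer=?????qSZMhgygQ???m
Fragment 5: offset=3 data="VL" -> buffer=???VLqSZMhgygQ???m
Fragment 6: offset=0 data="kRW" -> buffer=kRWVLqSZMhgygQ???m

Answer: kRWVLqSZMhgygQ???m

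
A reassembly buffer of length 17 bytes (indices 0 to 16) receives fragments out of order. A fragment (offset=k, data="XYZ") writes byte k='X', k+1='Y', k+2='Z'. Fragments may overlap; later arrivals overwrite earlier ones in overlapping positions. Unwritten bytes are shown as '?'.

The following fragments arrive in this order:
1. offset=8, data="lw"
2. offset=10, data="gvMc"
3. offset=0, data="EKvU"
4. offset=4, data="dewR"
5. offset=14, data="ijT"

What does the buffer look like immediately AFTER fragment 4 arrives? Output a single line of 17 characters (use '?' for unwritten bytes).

Answer: EKvUdewRlwgvMc???

Derivation:
Fragment 1: offset=8 data="lw" -> buffer=????????lw???????
Fragment 2: offset=10 data="gvMc" -> buffer=????????lwgvMc???
Fragment 3: offset=0 data="EKvU" -> buffer=EKvU????lwgvMc???
Fragment 4: offset=4 data="dewR" -> buffer=EKvUdewRlwgvMc???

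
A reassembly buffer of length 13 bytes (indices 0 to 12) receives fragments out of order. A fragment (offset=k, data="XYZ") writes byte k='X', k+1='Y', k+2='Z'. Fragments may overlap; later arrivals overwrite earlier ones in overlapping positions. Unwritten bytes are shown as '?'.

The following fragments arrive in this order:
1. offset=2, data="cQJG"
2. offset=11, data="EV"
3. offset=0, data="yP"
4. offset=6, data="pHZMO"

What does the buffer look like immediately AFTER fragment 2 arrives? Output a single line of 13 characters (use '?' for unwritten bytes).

Fragment 1: offset=2 data="cQJG" -> buffer=??cQJG???????
Fragment 2: offset=11 data="EV" -> buffer=??cQJG?????EV

Answer: ??cQJG?????EV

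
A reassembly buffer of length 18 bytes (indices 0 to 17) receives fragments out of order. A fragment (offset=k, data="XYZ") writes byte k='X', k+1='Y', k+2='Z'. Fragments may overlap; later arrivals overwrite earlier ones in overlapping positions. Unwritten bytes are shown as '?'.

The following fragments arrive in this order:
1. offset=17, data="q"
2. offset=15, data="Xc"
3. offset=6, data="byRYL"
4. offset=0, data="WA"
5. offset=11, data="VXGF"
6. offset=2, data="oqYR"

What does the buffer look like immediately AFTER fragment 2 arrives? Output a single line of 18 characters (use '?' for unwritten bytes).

Fragment 1: offset=17 data="q" -> buffer=?????????????????q
Fragment 2: offset=15 data="Xc" -> buffer=???????????????Xcq

Answer: ???????????????Xcq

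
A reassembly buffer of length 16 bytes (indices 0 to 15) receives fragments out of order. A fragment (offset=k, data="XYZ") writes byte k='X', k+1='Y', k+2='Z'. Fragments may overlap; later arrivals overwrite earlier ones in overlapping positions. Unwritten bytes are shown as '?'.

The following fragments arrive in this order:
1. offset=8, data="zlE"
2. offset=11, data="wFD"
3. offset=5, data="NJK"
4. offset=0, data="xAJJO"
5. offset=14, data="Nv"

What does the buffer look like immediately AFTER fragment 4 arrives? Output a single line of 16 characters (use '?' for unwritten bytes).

Fragment 1: offset=8 data="zlE" -> buffer=????????zlE?????
Fragment 2: offset=11 data="wFD" -> buffer=????????zlEwFD??
Fragment 3: offset=5 data="NJK" -> buffer=?????NJKzlEwFD??
Fragment 4: offset=0 data="xAJJO" -> buffer=xAJJONJKzlEwFD??

Answer: xAJJONJKzlEwFD??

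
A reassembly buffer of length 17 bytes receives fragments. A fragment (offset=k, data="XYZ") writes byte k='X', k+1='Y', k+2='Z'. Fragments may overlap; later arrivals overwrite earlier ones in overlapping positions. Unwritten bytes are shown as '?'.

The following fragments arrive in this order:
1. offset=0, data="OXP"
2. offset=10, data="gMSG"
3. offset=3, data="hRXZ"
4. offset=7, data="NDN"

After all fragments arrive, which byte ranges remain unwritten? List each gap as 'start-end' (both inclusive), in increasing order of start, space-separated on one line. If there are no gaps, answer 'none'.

Answer: 14-16

Derivation:
Fragment 1: offset=0 len=3
Fragment 2: offset=10 len=4
Fragment 3: offset=3 len=4
Fragment 4: offset=7 len=3
Gaps: 14-16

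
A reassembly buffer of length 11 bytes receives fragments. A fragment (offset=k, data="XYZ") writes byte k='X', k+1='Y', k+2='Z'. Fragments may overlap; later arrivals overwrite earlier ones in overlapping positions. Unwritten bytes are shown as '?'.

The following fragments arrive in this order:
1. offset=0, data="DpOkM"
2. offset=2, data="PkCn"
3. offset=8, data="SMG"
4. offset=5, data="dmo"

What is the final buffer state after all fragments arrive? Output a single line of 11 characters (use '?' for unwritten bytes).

Answer: DpPkCdmoSMG

Derivation:
Fragment 1: offset=0 data="DpOkM" -> buffer=DpOkM??????
Fragment 2: offset=2 data="PkCn" -> buffer=DpPkCn?????
Fragment 3: offset=8 data="SMG" -> buffer=DpPkCn??SMG
Fragment 4: offset=5 data="dmo" -> buffer=DpPkCdmoSMG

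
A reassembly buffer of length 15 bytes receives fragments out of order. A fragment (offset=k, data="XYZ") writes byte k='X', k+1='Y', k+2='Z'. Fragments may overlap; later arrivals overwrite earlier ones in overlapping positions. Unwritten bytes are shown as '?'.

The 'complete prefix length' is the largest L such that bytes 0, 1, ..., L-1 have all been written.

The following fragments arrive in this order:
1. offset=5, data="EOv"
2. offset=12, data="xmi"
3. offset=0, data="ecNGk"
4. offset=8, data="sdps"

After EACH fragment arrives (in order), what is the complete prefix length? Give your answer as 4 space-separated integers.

Fragment 1: offset=5 data="EOv" -> buffer=?????EOv??????? -> prefix_len=0
Fragment 2: offset=12 data="xmi" -> buffer=?????EOv????xmi -> prefix_len=0
Fragment 3: offset=0 data="ecNGk" -> buffer=ecNGkEOv????xmi -> prefix_len=8
Fragment 4: offset=8 data="sdps" -> buffer=ecNGkEOvsdpsxmi -> prefix_len=15

Answer: 0 0 8 15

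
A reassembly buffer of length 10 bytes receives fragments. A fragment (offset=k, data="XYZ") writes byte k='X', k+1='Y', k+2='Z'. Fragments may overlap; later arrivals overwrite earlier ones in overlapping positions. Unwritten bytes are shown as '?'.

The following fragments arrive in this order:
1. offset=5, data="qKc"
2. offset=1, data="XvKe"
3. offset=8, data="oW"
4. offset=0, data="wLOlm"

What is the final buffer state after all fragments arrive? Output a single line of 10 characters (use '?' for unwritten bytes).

Answer: wLOlmqKcoW

Derivation:
Fragment 1: offset=5 data="qKc" -> buffer=?????qKc??
Fragment 2: offset=1 data="XvKe" -> buffer=?XvKeqKc??
Fragment 3: offset=8 data="oW" -> buffer=?XvKeqKcoW
Fragment 4: offset=0 data="wLOlm" -> buffer=wLOlmqKcoW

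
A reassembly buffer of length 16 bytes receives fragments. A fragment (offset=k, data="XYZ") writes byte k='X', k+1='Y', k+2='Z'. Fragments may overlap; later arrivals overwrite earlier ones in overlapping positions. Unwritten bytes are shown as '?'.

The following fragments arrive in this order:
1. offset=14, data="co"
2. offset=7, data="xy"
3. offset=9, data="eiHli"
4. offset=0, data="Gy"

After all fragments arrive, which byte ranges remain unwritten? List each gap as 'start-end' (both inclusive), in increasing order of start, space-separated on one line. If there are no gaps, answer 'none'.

Answer: 2-6

Derivation:
Fragment 1: offset=14 len=2
Fragment 2: offset=7 len=2
Fragment 3: offset=9 len=5
Fragment 4: offset=0 len=2
Gaps: 2-6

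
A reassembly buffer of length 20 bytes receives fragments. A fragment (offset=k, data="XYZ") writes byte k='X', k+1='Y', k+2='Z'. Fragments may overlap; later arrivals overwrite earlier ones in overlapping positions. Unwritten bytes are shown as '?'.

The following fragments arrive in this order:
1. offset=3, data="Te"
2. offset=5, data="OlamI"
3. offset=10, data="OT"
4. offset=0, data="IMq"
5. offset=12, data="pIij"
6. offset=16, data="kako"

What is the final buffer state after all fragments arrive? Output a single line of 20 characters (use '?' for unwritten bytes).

Answer: IMqTeOlamIOTpIijkako

Derivation:
Fragment 1: offset=3 data="Te" -> buffer=???Te???????????????
Fragment 2: offset=5 data="OlamI" -> buffer=???TeOlamI??????????
Fragment 3: offset=10 data="OT" -> buffer=???TeOlamIOT????????
Fragment 4: offset=0 data="IMq" -> buffer=IMqTeOlamIOT????????
Fragment 5: offset=12 data="pIij" -> buffer=IMqTeOlamIOTpIij????
Fragment 6: offset=16 data="kako" -> buffer=IMqTeOlamIOTpIijkako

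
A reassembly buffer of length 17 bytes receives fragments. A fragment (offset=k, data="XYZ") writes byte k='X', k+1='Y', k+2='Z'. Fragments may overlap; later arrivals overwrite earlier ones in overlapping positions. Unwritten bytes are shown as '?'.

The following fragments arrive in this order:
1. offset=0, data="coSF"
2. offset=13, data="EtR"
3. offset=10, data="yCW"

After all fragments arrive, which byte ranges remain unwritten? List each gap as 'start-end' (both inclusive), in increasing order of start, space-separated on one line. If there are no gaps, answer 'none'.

Fragment 1: offset=0 len=4
Fragment 2: offset=13 len=3
Fragment 3: offset=10 len=3
Gaps: 4-9 16-16

Answer: 4-9 16-16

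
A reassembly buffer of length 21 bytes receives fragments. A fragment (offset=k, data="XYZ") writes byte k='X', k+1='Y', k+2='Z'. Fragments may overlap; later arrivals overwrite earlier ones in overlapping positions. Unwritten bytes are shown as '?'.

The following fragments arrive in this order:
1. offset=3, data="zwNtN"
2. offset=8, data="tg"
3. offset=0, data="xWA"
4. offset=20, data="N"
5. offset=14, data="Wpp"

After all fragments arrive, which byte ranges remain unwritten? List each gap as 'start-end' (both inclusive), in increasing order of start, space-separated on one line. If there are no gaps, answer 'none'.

Answer: 10-13 17-19

Derivation:
Fragment 1: offset=3 len=5
Fragment 2: offset=8 len=2
Fragment 3: offset=0 len=3
Fragment 4: offset=20 len=1
Fragment 5: offset=14 len=3
Gaps: 10-13 17-19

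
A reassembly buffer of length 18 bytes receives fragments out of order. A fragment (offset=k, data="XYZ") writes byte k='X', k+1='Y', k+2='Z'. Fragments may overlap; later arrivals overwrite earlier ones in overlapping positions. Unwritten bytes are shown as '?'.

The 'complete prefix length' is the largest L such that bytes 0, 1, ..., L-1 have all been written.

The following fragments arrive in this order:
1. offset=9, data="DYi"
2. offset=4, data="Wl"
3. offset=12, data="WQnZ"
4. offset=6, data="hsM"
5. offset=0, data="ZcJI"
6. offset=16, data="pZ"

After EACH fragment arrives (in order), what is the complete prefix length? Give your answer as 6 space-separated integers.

Answer: 0 0 0 0 16 18

Derivation:
Fragment 1: offset=9 data="DYi" -> buffer=?????????DYi?????? -> prefix_len=0
Fragment 2: offset=4 data="Wl" -> buffer=????Wl???DYi?????? -> prefix_len=0
Fragment 3: offset=12 data="WQnZ" -> buffer=????Wl???DYiWQnZ?? -> prefix_len=0
Fragment 4: offset=6 data="hsM" -> buffer=????WlhsMDYiWQnZ?? -> prefix_len=0
Fragment 5: offset=0 data="ZcJI" -> buffer=ZcJIWlhsMDYiWQnZ?? -> prefix_len=16
Fragment 6: offset=16 data="pZ" -> buffer=ZcJIWlhsMDYiWQnZpZ -> prefix_len=18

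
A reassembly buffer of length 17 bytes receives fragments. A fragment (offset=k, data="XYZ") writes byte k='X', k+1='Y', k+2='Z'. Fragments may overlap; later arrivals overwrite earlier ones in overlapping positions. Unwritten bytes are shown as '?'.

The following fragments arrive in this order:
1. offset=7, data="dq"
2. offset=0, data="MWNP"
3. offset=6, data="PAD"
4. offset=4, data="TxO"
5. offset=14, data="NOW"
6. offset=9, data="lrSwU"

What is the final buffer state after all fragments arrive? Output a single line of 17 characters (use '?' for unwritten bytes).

Fragment 1: offset=7 data="dq" -> buffer=???????dq????????
Fragment 2: offset=0 data="MWNP" -> buffer=MWNP???dq????????
Fragment 3: offset=6 data="PAD" -> buffer=MWNP??PAD????????
Fragment 4: offset=4 data="TxO" -> buffer=MWNPTxOAD????????
Fragment 5: offset=14 data="NOW" -> buffer=MWNPTxOAD?????NOW
Fragment 6: offset=9 data="lrSwU" -> buffer=MWNPTxOADlrSwUNOW

Answer: MWNPTxOADlrSwUNOW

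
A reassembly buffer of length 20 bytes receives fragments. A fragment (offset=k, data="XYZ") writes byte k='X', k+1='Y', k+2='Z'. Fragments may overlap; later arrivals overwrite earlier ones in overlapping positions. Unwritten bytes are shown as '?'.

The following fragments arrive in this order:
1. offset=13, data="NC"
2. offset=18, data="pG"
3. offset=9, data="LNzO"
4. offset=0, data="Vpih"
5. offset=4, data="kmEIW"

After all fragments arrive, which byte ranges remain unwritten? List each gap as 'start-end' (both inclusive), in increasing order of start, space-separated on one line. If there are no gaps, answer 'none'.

Answer: 15-17

Derivation:
Fragment 1: offset=13 len=2
Fragment 2: offset=18 len=2
Fragment 3: offset=9 len=4
Fragment 4: offset=0 len=4
Fragment 5: offset=4 len=5
Gaps: 15-17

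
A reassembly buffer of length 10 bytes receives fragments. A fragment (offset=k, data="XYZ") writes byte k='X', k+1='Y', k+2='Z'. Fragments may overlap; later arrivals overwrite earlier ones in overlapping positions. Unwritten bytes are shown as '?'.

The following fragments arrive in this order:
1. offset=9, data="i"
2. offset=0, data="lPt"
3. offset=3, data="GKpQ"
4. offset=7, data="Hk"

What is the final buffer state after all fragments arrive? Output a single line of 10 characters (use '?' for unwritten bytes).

Fragment 1: offset=9 data="i" -> buffer=?????????i
Fragment 2: offset=0 data="lPt" -> buffer=lPt??????i
Fragment 3: offset=3 data="GKpQ" -> buffer=lPtGKpQ??i
Fragment 4: offset=7 data="Hk" -> buffer=lPtGKpQHki

Answer: lPtGKpQHki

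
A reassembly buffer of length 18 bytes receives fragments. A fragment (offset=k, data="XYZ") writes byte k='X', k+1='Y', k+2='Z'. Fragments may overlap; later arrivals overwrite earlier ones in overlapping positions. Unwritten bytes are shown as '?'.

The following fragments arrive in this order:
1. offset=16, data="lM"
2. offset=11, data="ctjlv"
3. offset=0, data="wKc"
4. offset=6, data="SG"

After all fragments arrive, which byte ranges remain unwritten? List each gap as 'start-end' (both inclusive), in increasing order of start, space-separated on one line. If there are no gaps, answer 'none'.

Answer: 3-5 8-10

Derivation:
Fragment 1: offset=16 len=2
Fragment 2: offset=11 len=5
Fragment 3: offset=0 len=3
Fragment 4: offset=6 len=2
Gaps: 3-5 8-10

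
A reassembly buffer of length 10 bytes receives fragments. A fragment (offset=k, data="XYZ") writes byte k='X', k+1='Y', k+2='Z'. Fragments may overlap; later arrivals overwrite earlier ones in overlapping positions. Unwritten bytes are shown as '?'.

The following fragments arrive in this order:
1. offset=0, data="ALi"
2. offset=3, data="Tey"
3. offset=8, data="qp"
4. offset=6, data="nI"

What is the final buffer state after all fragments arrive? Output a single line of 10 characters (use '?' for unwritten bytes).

Fragment 1: offset=0 data="ALi" -> buffer=ALi???????
Fragment 2: offset=3 data="Tey" -> buffer=ALiTey????
Fragment 3: offset=8 data="qp" -> buffer=ALiTey??qp
Fragment 4: offset=6 data="nI" -> buffer=ALiTeynIqp

Answer: ALiTeynIqp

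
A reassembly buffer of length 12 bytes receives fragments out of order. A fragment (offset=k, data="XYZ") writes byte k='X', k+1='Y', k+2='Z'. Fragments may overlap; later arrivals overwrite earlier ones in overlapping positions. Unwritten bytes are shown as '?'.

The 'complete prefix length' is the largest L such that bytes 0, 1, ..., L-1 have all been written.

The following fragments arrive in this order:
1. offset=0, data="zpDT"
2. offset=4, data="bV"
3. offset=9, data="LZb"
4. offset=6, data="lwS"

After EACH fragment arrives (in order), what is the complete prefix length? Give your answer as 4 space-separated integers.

Fragment 1: offset=0 data="zpDT" -> buffer=zpDT???????? -> prefix_len=4
Fragment 2: offset=4 data="bV" -> buffer=zpDTbV?????? -> prefix_len=6
Fragment 3: offset=9 data="LZb" -> buffer=zpDTbV???LZb -> prefix_len=6
Fragment 4: offset=6 data="lwS" -> buffer=zpDTbVlwSLZb -> prefix_len=12

Answer: 4 6 6 12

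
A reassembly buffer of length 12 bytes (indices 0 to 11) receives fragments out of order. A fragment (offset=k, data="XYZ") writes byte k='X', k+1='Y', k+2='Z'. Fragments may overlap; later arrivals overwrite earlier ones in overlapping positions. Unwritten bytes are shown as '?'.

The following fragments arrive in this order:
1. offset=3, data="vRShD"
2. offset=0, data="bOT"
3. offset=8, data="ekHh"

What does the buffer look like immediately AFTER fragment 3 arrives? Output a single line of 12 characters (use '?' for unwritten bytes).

Answer: bOTvRShDekHh

Derivation:
Fragment 1: offset=3 data="vRShD" -> buffer=???vRShD????
Fragment 2: offset=0 data="bOT" -> buffer=bOTvRShD????
Fragment 3: offset=8 data="ekHh" -> buffer=bOTvRShDekHh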